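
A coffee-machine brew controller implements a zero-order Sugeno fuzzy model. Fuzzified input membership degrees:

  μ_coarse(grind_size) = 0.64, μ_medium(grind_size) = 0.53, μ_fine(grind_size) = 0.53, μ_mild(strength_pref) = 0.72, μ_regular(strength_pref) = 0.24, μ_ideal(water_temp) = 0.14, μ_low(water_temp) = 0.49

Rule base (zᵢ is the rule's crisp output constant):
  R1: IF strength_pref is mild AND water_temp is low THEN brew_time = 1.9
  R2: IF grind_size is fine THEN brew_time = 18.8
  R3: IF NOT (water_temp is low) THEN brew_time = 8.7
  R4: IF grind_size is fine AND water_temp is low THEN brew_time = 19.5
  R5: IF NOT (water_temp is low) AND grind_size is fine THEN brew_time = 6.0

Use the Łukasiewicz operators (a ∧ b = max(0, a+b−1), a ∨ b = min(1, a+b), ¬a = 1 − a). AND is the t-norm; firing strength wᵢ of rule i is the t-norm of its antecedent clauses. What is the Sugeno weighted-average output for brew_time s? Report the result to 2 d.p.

11.78

R1 (z=1.9): mild=0.72, low=0.49; AND[max(0, a+b−1)] → w = 0.21
R2 (z=18.8): fine=0.53 → w = 0.53
R3 (z=8.7): ¬low=1−0.49=0.51 → w = 0.51
R4 (z=19.5): fine=0.53, low=0.49; AND[max(0, a+b−1)] → w = 0.02
R5 (z=6.0): ¬low=1−0.49=0.51, fine=0.53; AND[max(0, a+b−1)] → w = 0.04
Weighted average = (0.21·1.9 + 0.53·18.8 + 0.51·8.7 + 0.02·19.5 + 0.04·6.0) / (0.21 + 0.53 + 0.51 + 0.02 + 0.04)
  = 15.4300 / 1.3100 = 11.78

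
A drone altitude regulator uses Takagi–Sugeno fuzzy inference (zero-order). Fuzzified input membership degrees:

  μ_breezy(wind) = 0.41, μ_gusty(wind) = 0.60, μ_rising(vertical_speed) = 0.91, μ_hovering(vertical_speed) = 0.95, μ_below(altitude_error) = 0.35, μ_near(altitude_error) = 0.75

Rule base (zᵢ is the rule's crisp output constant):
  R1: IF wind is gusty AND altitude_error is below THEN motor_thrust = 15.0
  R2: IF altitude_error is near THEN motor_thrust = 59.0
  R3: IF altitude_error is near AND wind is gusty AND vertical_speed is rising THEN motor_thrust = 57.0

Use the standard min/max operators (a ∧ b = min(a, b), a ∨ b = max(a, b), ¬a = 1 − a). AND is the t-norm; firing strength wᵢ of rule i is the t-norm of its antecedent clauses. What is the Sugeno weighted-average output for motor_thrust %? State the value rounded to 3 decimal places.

R1 (z=15.0): gusty=0.60, below=0.35; AND[min(a, b)] → w = 0.35
R2 (z=59.0): near=0.75 → w = 0.75
R3 (z=57.0): near=0.75, gusty=0.60, rising=0.91; AND[min(a, b)] → w = 0.60
Weighted average = (0.35·15.0 + 0.75·59.0 + 0.60·57.0) / (0.35 + 0.75 + 0.60)
  = 83.7000 / 1.7000 = 49.235

49.235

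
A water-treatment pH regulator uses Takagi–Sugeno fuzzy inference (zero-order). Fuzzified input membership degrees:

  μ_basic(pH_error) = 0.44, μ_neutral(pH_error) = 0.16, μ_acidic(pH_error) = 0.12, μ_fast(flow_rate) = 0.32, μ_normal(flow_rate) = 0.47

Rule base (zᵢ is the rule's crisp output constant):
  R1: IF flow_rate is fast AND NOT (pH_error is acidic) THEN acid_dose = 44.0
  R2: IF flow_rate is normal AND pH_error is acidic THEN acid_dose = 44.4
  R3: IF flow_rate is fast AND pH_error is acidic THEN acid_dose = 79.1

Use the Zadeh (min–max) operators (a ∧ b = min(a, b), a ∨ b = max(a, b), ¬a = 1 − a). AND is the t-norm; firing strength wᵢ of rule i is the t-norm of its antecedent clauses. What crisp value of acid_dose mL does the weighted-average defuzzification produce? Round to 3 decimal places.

R1 (z=44.0): fast=0.32, ¬acidic=1−0.12=0.88; AND[min(a, b)] → w = 0.32
R2 (z=44.4): normal=0.47, acidic=0.12; AND[min(a, b)] → w = 0.12
R3 (z=79.1): fast=0.32, acidic=0.12; AND[min(a, b)] → w = 0.12
Weighted average = (0.32·44.0 + 0.12·44.4 + 0.12·79.1) / (0.32 + 0.12 + 0.12)
  = 28.9000 / 0.5600 = 51.607

51.607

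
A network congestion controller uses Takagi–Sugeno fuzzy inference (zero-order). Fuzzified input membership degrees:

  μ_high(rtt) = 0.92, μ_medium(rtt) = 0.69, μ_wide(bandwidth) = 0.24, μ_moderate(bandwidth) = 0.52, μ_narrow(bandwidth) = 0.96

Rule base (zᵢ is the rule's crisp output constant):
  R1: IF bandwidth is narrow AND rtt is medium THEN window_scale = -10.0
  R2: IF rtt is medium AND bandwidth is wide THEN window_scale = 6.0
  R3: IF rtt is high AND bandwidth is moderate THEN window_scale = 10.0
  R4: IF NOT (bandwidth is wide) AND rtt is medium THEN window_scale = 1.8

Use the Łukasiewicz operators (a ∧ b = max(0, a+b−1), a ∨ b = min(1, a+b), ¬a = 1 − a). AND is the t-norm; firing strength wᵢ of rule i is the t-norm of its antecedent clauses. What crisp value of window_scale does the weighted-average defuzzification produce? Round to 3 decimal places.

-0.838

R1 (z=-10.0): narrow=0.96, medium=0.69; AND[max(0, a+b−1)] → w = 0.65
R2 (z=6.0): medium=0.69, wide=0.24; AND[max(0, a+b−1)] → w = 0.00
R3 (z=10.0): high=0.92, moderate=0.52; AND[max(0, a+b−1)] → w = 0.44
R4 (z=1.8): ¬wide=1−0.24=0.76, medium=0.69; AND[max(0, a+b−1)] → w = 0.45
Weighted average = (0.65·-10.0 + 0.00·6.0 + 0.44·10.0 + 0.45·1.8) / (0.65 + 0.00 + 0.44 + 0.45)
  = -1.2900 / 1.5400 = -0.838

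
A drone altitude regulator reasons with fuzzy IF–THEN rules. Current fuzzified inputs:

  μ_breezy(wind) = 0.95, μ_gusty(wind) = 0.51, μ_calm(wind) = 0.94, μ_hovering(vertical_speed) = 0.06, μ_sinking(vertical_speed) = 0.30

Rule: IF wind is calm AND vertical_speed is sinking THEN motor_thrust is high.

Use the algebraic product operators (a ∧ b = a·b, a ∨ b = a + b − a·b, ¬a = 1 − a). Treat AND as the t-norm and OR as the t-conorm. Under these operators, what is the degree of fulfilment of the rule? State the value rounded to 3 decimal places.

0.282

firing strength: calm=0.94, sinking=0.30; AND[a·b] → w = 0.2820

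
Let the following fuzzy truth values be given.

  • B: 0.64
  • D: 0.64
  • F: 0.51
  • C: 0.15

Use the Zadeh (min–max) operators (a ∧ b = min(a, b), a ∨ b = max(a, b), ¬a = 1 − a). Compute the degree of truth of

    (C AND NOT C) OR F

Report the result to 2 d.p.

NOT C = 1 − 0.15 = 0.85
C AND NOT C = min(a, b) on (0.15, 0.85) = 0.15
(C AND NOT C) OR F = max(a, b) on (0.15, 0.51) = 0.51

0.51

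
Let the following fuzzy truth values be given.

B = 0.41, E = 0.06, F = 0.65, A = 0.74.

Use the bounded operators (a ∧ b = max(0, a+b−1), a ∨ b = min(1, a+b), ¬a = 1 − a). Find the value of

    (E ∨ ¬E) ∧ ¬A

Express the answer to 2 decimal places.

0.26

¬E = 1 − 0.06 = 0.94
E ∨ ¬E = min(1, a+b) on (0.06, 0.94) = 1.00
¬A = 1 − 0.74 = 0.26
(E ∨ ¬E) ∧ ¬A = max(0, a+b−1) on (1.00, 0.26) = 0.26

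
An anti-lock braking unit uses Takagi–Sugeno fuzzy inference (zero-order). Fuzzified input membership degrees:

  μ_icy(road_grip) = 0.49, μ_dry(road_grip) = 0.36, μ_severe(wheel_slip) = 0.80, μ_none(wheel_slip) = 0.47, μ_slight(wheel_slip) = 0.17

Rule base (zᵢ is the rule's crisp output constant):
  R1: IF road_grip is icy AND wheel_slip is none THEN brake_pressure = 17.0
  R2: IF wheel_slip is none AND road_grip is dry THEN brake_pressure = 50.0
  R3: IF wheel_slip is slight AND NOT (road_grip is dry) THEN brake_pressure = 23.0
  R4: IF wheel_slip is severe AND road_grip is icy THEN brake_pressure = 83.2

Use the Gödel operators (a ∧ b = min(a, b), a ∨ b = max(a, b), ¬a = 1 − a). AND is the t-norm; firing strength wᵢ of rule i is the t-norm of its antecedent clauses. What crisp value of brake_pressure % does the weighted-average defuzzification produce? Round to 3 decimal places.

R1 (z=17.0): icy=0.49, none=0.47; AND[min(a, b)] → w = 0.47
R2 (z=50.0): none=0.47, dry=0.36; AND[min(a, b)] → w = 0.36
R3 (z=23.0): slight=0.17, ¬dry=1−0.36=0.64; AND[min(a, b)] → w = 0.17
R4 (z=83.2): severe=0.80, icy=0.49; AND[min(a, b)] → w = 0.49
Weighted average = (0.47·17.0 + 0.36·50.0 + 0.17·23.0 + 0.49·83.2) / (0.47 + 0.36 + 0.17 + 0.49)
  = 70.6680 / 1.4900 = 47.428

47.428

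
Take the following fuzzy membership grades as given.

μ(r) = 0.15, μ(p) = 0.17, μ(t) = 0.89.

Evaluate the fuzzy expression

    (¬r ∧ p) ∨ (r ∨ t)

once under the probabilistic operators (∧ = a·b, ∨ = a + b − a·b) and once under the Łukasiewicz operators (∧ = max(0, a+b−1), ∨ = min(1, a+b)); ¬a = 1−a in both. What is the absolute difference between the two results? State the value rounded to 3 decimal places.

0.080

Under probabilistic:
  ¬r = 1 − 0.1500 = 0.8500
  ¬r ∧ p = a·b on (0.8500, 0.1700) = 0.1445
  r ∨ t = a + b − a·b on (0.1500, 0.8900) = 0.9065
  (¬r ∧ p) ∨ (r ∨ t) = a + b − a·b on (0.1445, 0.9065) = 0.9200
  → value = 0.9200
Under Łukasiewicz:
  ¬r = 1 − 0.15 = 0.85
  ¬r ∧ p = max(0, a+b−1) on (0.85, 0.17) = 0.02
  r ∨ t = min(1, a+b) on (0.15, 0.89) = 1.00
  (¬r ∧ p) ∨ (r ∨ t) = min(1, a+b) on (0.02, 1.00) = 1.00
  → value = 1.0000
|0.9200 − 1.0000| = 0.080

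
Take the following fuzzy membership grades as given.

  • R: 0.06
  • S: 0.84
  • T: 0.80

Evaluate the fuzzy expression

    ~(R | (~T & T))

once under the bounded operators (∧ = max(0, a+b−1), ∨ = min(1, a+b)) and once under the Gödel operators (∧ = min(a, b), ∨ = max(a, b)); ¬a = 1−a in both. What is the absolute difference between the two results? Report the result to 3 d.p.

0.140

Under bounded:
  ~T = 1 − 0.80 = 0.20
  ~T & T = max(0, a+b−1) on (0.20, 0.80) = 0.00
  R | (~T & T) = min(1, a+b) on (0.06, 0.00) = 0.06
  ~(R | (~T & T)) = 1 − 0.06 = 0.94
  → value = 0.9400
Under Gödel:
  ~T = 1 − 0.80 = 0.20
  ~T & T = min(a, b) on (0.20, 0.80) = 0.20
  R | (~T & T) = max(a, b) on (0.06, 0.20) = 0.20
  ~(R | (~T & T)) = 1 − 0.20 = 0.80
  → value = 0.8000
|0.9400 − 0.8000| = 0.140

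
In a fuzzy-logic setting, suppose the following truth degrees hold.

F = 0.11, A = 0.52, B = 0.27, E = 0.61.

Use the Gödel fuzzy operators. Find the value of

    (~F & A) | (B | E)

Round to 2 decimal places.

~F = 1 − 0.11 = 0.89
~F & A = min(a, b) on (0.89, 0.52) = 0.52
B | E = max(a, b) on (0.27, 0.61) = 0.61
(~F & A) | (B | E) = max(a, b) on (0.52, 0.61) = 0.61

0.61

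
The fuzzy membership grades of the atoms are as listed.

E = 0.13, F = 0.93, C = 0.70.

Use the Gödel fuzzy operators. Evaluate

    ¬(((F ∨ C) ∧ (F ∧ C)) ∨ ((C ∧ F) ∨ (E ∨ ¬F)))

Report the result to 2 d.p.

0.30

F ∨ C = max(a, b) on (0.93, 0.70) = 0.93
F ∧ C = min(a, b) on (0.93, 0.70) = 0.70
(F ∨ C) ∧ (F ∧ C) = min(a, b) on (0.93, 0.70) = 0.70
C ∧ F = min(a, b) on (0.70, 0.93) = 0.70
¬F = 1 − 0.93 = 0.07
E ∨ ¬F = max(a, b) on (0.13, 0.07) = 0.13
(C ∧ F) ∨ (E ∨ ¬F) = max(a, b) on (0.70, 0.13) = 0.70
((F ∨ C) ∧ (F ∧ C)) ∨ ((C ∧ F) ∨ (E ∨ ¬F)) = max(a, b) on (0.70, 0.70) = 0.70
¬(((F ∨ C) ∧ (F ∧ C)) ∨ ((C ∧ F) ∨ (E ∨ ¬F))) = 1 − 0.70 = 0.30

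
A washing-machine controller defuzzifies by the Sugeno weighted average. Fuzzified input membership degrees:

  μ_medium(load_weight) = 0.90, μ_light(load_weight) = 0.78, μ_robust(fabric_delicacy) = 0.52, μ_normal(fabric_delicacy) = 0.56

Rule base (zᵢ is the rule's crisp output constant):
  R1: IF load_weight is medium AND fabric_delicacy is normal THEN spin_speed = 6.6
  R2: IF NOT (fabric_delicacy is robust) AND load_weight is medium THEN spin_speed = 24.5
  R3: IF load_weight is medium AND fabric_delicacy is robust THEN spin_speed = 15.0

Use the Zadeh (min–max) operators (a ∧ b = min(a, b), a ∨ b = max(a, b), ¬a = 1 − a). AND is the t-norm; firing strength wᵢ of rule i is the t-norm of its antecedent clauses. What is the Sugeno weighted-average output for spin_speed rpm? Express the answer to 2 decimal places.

R1 (z=6.6): medium=0.90, normal=0.56; AND[min(a, b)] → w = 0.56
R2 (z=24.5): ¬robust=1−0.52=0.48, medium=0.90; AND[min(a, b)] → w = 0.48
R3 (z=15.0): medium=0.90, robust=0.52; AND[min(a, b)] → w = 0.52
Weighted average = (0.56·6.6 + 0.48·24.5 + 0.52·15.0) / (0.56 + 0.48 + 0.52)
  = 23.2560 / 1.5600 = 14.91

14.91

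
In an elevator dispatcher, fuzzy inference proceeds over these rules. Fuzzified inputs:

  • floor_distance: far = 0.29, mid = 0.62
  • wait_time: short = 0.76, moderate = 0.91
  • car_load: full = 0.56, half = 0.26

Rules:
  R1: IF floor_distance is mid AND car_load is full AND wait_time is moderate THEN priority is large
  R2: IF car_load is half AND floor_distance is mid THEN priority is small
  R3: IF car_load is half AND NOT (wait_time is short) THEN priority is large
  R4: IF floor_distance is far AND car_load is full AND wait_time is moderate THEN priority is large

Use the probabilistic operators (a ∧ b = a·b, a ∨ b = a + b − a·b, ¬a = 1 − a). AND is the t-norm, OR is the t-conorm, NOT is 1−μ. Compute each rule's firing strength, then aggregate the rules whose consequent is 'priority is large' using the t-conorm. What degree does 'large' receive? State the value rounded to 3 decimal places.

R1: mid=0.62, full=0.56, moderate=0.91; AND[a·b] → w = 0.3160
R2: half=0.26, mid=0.62; AND[a·b] → w = 0.1612
R3: half=0.26, ¬short=1−0.76=0.24; AND[a·b] → w = 0.0624
R4: far=0.29, full=0.56, moderate=0.91; AND[a·b] → w = 0.1478
Rules with consequent 'large': {R1, R3, R4} → strengths 0.3160, 0.0624, 0.1478
Aggregate via t-conorm [a + b − a·b]: 0.4534

0.453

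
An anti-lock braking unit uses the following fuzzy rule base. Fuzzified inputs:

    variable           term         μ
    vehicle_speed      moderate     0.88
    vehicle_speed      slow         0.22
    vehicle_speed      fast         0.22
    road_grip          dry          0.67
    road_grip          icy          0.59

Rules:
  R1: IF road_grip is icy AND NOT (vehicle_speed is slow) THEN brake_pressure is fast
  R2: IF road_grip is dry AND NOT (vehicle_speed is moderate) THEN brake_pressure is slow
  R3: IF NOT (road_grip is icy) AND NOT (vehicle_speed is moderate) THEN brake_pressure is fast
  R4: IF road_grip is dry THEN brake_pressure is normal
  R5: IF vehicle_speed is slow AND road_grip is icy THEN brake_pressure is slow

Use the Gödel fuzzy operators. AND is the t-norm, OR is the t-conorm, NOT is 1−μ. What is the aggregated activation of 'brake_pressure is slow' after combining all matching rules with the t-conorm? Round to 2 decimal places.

R1: icy=0.59, ¬slow=1−0.22=0.78; AND[min(a, b)] → w = 0.59
R2: dry=0.67, ¬moderate=1−0.88=0.12; AND[min(a, b)] → w = 0.12
R3: ¬icy=1−0.59=0.41, ¬moderate=1−0.88=0.12; AND[min(a, b)] → w = 0.12
R4: dry=0.67 → w = 0.67
R5: slow=0.22, icy=0.59; AND[min(a, b)] → w = 0.22
Rules with consequent 'slow': {R2, R5} → strengths 0.12, 0.22
Aggregate via t-conorm [max(a, b)]: 0.22

0.22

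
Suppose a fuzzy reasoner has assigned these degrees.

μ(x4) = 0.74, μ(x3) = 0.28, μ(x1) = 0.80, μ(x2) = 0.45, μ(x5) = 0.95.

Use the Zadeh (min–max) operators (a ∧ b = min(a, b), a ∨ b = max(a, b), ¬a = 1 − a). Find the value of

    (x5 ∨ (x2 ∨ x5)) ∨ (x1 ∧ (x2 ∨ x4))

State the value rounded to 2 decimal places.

0.95

x2 ∨ x5 = max(a, b) on (0.45, 0.95) = 0.95
x5 ∨ (x2 ∨ x5) = max(a, b) on (0.95, 0.95) = 0.95
x2 ∨ x4 = max(a, b) on (0.45, 0.74) = 0.74
x1 ∧ (x2 ∨ x4) = min(a, b) on (0.80, 0.74) = 0.74
(x5 ∨ (x2 ∨ x5)) ∨ (x1 ∧ (x2 ∨ x4)) = max(a, b) on (0.95, 0.74) = 0.95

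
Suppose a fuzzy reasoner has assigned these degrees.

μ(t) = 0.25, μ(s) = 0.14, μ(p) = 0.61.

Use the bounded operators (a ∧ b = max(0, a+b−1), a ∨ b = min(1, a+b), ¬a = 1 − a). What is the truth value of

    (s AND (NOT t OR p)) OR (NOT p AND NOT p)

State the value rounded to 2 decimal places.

NOT t = 1 − 0.25 = 0.75
NOT t OR p = min(1, a+b) on (0.75, 0.61) = 1.00
s AND (NOT t OR p) = max(0, a+b−1) on (0.14, 1.00) = 0.14
NOT p = 1 − 0.61 = 0.39
NOT p = 1 − 0.61 = 0.39
NOT p AND NOT p = max(0, a+b−1) on (0.39, 0.39) = 0.00
(s AND (NOT t OR p)) OR (NOT p AND NOT p) = min(1, a+b) on (0.14, 0.00) = 0.14

0.14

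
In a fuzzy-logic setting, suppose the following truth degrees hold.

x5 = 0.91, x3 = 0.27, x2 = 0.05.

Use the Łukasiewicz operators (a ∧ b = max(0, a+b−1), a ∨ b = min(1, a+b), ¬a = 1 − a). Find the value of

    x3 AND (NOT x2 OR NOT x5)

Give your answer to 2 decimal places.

0.27

NOT x2 = 1 − 0.05 = 0.95
NOT x5 = 1 − 0.91 = 0.09
NOT x2 OR NOT x5 = min(1, a+b) on (0.95, 0.09) = 1.00
x3 AND (NOT x2 OR NOT x5) = max(0, a+b−1) on (0.27, 1.00) = 0.27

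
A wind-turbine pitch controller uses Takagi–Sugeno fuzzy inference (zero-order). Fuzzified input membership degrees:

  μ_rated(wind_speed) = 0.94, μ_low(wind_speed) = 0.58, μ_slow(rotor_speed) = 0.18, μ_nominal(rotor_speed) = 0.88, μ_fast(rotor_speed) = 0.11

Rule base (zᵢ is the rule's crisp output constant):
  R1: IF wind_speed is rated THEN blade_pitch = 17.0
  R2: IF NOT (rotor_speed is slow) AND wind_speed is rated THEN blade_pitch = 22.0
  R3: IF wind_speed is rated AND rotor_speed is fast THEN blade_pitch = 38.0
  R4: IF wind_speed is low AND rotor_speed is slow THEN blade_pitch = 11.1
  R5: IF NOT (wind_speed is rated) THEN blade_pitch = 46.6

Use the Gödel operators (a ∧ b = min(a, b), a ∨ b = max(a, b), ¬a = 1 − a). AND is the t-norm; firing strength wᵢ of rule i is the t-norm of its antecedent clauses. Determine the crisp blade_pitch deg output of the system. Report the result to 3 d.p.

20.376

R1 (z=17.0): rated=0.94 → w = 0.94
R2 (z=22.0): ¬slow=1−0.18=0.82, rated=0.94; AND[min(a, b)] → w = 0.82
R3 (z=38.0): rated=0.94, fast=0.11; AND[min(a, b)] → w = 0.11
R4 (z=11.1): low=0.58, slow=0.18; AND[min(a, b)] → w = 0.18
R5 (z=46.6): ¬rated=1−0.94=0.06 → w = 0.06
Weighted average = (0.94·17.0 + 0.82·22.0 + 0.11·38.0 + 0.18·11.1 + 0.06·46.6) / (0.94 + 0.82 + 0.11 + 0.18 + 0.06)
  = 42.9940 / 2.1100 = 20.376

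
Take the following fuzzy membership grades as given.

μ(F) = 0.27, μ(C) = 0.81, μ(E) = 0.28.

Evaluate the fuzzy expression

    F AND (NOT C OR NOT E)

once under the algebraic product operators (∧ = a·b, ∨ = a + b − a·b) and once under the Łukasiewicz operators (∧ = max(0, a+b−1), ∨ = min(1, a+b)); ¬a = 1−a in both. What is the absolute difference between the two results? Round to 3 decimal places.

Under algebraic product:
  NOT C = 1 − 0.8100 = 0.1900
  NOT E = 1 − 0.2800 = 0.7200
  NOT C OR NOT E = a + b − a·b on (0.1900, 0.7200) = 0.7732
  F AND (NOT C OR NOT E) = a·b on (0.2700, 0.7732) = 0.2088
  → value = 0.2088
Under Łukasiewicz:
  NOT C = 1 − 0.81 = 0.19
  NOT E = 1 − 0.28 = 0.72
  NOT C OR NOT E = min(1, a+b) on (0.19, 0.72) = 0.91
  F AND (NOT C OR NOT E) = max(0, a+b−1) on (0.27, 0.91) = 0.18
  → value = 0.1800
|0.2088 − 0.1800| = 0.029

0.029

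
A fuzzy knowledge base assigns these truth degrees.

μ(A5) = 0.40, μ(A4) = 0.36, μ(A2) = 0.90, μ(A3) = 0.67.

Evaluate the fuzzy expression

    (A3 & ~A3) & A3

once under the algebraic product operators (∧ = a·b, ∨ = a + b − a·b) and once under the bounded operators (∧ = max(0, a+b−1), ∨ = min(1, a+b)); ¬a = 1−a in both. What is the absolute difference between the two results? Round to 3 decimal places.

Under algebraic product:
  ~A3 = 1 − 0.6700 = 0.3300
  A3 & ~A3 = a·b on (0.6700, 0.3300) = 0.2211
  (A3 & ~A3) & A3 = a·b on (0.2211, 0.6700) = 0.1481
  → value = 0.1481
Under bounded:
  ~A3 = 1 − 0.67 = 0.33
  A3 & ~A3 = max(0, a+b−1) on (0.67, 0.33) = 0.00
  (A3 & ~A3) & A3 = max(0, a+b−1) on (0.00, 0.67) = 0.00
  → value = 0.0000
|0.1481 − 0.0000| = 0.148

0.148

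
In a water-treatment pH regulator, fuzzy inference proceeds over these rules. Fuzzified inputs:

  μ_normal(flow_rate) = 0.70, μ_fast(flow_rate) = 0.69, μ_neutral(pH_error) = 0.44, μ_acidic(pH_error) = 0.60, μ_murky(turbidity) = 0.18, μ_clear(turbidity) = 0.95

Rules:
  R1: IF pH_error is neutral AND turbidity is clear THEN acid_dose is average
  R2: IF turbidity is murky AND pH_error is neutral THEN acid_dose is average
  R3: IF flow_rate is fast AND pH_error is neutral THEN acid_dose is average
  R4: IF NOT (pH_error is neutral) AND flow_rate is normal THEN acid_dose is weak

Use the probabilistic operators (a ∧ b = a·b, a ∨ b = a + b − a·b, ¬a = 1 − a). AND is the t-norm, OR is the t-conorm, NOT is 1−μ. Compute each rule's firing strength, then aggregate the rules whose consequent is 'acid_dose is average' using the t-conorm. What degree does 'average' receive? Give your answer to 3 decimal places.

R1: neutral=0.44, clear=0.95; AND[a·b] → w = 0.4180
R2: murky=0.18, neutral=0.44; AND[a·b] → w = 0.0792
R3: fast=0.69, neutral=0.44; AND[a·b] → w = 0.3036
R4: ¬neutral=1−0.44=0.56, normal=0.70; AND[a·b] → w = 0.3920
Rules with consequent 'average': {R1, R2, R3} → strengths 0.4180, 0.0792, 0.3036
Aggregate via t-conorm [a + b − a·b]: 0.6268

0.627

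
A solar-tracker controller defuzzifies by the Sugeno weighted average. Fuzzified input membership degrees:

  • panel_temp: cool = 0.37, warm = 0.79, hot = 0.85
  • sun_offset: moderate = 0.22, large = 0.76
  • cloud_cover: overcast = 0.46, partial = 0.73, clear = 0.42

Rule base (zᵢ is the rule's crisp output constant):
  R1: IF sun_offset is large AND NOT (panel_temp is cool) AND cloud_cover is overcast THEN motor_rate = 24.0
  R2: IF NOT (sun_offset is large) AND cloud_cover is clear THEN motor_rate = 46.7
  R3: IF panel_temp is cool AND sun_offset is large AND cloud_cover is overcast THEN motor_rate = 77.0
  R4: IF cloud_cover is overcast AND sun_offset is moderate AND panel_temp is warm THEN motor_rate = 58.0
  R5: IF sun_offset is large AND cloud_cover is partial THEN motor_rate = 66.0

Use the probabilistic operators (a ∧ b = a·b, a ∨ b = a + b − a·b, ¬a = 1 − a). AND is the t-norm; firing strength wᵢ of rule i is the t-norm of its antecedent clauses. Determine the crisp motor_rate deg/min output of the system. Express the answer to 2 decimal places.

56.40

R1 (z=24.0): large=0.76, ¬cool=1−0.37=0.63, overcast=0.46; AND[a·b] → w = 0.2202
R2 (z=46.7): ¬large=1−0.76=0.24, clear=0.42; AND[a·b] → w = 0.1008
R3 (z=77.0): cool=0.37, large=0.76, overcast=0.46; AND[a·b] → w = 0.1294
R4 (z=58.0): overcast=0.46, moderate=0.22, warm=0.79; AND[a·b] → w = 0.0799
R5 (z=66.0): large=0.76, partial=0.73; AND[a·b] → w = 0.5548
Weighted average = (0.2202·24.0 + 0.1008·46.7 + 0.1294·77.0 + 0.0799·58.0 + 0.5548·66.0) / (0.2202 + 0.1008 + 0.1294 + 0.0799 + 0.5548)
  = 61.2072 / 1.0851 = 56.40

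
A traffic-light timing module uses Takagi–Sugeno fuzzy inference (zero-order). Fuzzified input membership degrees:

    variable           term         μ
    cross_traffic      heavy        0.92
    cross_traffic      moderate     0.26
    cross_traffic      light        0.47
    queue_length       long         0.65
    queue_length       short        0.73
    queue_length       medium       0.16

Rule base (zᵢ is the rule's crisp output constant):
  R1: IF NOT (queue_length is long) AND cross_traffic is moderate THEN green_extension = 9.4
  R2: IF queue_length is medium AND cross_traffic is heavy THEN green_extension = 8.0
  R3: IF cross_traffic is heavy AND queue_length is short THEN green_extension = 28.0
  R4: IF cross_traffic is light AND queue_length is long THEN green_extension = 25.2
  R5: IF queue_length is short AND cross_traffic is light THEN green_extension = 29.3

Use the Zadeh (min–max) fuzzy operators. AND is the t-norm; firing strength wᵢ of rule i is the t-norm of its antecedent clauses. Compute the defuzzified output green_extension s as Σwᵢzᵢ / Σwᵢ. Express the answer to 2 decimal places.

R1 (z=9.4): ¬long=1−0.65=0.35, moderate=0.26; AND[min(a, b)] → w = 0.26
R2 (z=8.0): medium=0.16, heavy=0.92; AND[min(a, b)] → w = 0.16
R3 (z=28.0): heavy=0.92, short=0.73; AND[min(a, b)] → w = 0.73
R4 (z=25.2): light=0.47, long=0.65; AND[min(a, b)] → w = 0.47
R5 (z=29.3): short=0.73, light=0.47; AND[min(a, b)] → w = 0.47
Weighted average = (0.26·9.4 + 0.16·8.0 + 0.73·28.0 + 0.47·25.2 + 0.47·29.3) / (0.26 + 0.16 + 0.73 + 0.47 + 0.47)
  = 49.7790 / 2.0900 = 23.82

23.82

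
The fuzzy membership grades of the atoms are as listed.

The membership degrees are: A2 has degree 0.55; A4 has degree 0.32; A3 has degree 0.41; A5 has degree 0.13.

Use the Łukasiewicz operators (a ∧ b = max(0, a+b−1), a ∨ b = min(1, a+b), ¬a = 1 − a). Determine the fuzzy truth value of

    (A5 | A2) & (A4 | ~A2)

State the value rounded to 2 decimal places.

0.45

A5 | A2 = min(1, a+b) on (0.13, 0.55) = 0.68
~A2 = 1 − 0.55 = 0.45
A4 | ~A2 = min(1, a+b) on (0.32, 0.45) = 0.77
(A5 | A2) & (A4 | ~A2) = max(0, a+b−1) on (0.68, 0.77) = 0.45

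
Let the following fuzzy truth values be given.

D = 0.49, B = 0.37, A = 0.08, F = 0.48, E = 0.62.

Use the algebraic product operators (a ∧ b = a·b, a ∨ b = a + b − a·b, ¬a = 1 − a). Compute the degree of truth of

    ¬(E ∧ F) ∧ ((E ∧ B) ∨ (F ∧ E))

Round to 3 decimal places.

E ∧ F = a·b on (0.6200, 0.4800) = 0.2976
¬(E ∧ F) = 1 − 0.2976 = 0.7024
E ∧ B = a·b on (0.6200, 0.3700) = 0.2294
F ∧ E = a·b on (0.4800, 0.6200) = 0.2976
(E ∧ B) ∨ (F ∧ E) = a + b − a·b on (0.2294, 0.2976) = 0.4587
¬(E ∧ F) ∧ ((E ∧ B) ∨ (F ∧ E)) = a·b on (0.7024, 0.4587) = 0.3222

0.322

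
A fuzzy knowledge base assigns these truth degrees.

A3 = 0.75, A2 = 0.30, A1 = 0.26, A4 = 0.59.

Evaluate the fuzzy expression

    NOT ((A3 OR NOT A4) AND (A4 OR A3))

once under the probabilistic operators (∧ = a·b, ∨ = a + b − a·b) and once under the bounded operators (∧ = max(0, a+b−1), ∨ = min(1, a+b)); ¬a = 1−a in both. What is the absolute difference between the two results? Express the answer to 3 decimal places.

Under probabilistic:
  NOT A4 = 1 − 0.5900 = 0.4100
  A3 OR NOT A4 = a + b − a·b on (0.7500, 0.4100) = 0.8525
  A4 OR A3 = a + b − a·b on (0.5900, 0.7500) = 0.8975
  (A3 OR NOT A4) AND (A4 OR A3) = a·b on (0.8525, 0.8975) = 0.7651
  NOT ((A3 OR NOT A4) AND (A4 OR A3)) = 1 − 0.7651 = 0.2349
  → value = 0.2349
Under bounded:
  NOT A4 = 1 − 0.59 = 0.41
  A3 OR NOT A4 = min(1, a+b) on (0.75, 0.41) = 1.00
  A4 OR A3 = min(1, a+b) on (0.59, 0.75) = 1.00
  (A3 OR NOT A4) AND (A4 OR A3) = max(0, a+b−1) on (1.00, 1.00) = 1.00
  NOT ((A3 OR NOT A4) AND (A4 OR A3)) = 1 − 1.00 = 0.00
  → value = 0.0000
|0.2349 − 0.0000| = 0.235

0.235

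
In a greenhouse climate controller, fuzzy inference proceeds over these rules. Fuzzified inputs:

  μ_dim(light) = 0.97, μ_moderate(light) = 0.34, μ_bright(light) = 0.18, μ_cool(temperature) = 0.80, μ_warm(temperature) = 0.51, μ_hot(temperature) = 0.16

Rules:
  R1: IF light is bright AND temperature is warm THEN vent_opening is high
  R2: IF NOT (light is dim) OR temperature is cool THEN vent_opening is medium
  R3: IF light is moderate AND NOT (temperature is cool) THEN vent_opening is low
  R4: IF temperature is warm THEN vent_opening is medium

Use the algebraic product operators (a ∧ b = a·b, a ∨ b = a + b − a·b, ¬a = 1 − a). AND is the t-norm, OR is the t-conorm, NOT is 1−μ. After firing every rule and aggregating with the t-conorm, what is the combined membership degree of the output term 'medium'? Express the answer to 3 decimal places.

R1: bright=0.18, warm=0.51; AND[a·b] → w = 0.0918
R2: ¬dim=1−0.97=0.03, cool=0.80; OR[a + b − a·b] → w = 0.8060
R3: moderate=0.34, ¬cool=1−0.80=0.20; AND[a·b] → w = 0.0680
R4: warm=0.51 → w = 0.5100
Rules with consequent 'medium': {R2, R4} → strengths 0.8060, 0.5100
Aggregate via t-conorm [a + b − a·b]: 0.9049

0.905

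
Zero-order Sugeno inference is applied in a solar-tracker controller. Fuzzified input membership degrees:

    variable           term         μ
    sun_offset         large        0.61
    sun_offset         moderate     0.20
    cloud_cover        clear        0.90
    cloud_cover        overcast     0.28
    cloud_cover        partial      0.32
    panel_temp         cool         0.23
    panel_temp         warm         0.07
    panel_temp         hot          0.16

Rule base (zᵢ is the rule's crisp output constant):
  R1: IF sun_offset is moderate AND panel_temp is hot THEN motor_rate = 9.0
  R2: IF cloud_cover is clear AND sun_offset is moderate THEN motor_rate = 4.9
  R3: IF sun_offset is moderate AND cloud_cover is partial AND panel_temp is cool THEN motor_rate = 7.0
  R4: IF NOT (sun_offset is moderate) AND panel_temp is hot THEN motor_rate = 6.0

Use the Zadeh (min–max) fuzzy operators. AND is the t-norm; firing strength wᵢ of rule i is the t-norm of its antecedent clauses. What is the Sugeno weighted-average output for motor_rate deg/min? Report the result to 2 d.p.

R1 (z=9.0): moderate=0.20, hot=0.16; AND[min(a, b)] → w = 0.16
R2 (z=4.9): clear=0.90, moderate=0.20; AND[min(a, b)] → w = 0.20
R3 (z=7.0): moderate=0.20, partial=0.32, cool=0.23; AND[min(a, b)] → w = 0.20
R4 (z=6.0): ¬moderate=1−0.20=0.80, hot=0.16; AND[min(a, b)] → w = 0.16
Weighted average = (0.16·9.0 + 0.20·4.9 + 0.20·7.0 + 0.16·6.0) / (0.16 + 0.20 + 0.20 + 0.16)
  = 4.7800 / 0.7200 = 6.64

6.64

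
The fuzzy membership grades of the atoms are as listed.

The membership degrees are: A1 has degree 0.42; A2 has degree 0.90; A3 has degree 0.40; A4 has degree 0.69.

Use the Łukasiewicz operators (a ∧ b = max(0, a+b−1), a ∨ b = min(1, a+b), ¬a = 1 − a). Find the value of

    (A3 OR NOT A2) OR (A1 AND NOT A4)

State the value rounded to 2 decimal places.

NOT A2 = 1 − 0.90 = 0.10
A3 OR NOT A2 = min(1, a+b) on (0.40, 0.10) = 0.50
NOT A4 = 1 − 0.69 = 0.31
A1 AND NOT A4 = max(0, a+b−1) on (0.42, 0.31) = 0.00
(A3 OR NOT A2) OR (A1 AND NOT A4) = min(1, a+b) on (0.50, 0.00) = 0.50

0.50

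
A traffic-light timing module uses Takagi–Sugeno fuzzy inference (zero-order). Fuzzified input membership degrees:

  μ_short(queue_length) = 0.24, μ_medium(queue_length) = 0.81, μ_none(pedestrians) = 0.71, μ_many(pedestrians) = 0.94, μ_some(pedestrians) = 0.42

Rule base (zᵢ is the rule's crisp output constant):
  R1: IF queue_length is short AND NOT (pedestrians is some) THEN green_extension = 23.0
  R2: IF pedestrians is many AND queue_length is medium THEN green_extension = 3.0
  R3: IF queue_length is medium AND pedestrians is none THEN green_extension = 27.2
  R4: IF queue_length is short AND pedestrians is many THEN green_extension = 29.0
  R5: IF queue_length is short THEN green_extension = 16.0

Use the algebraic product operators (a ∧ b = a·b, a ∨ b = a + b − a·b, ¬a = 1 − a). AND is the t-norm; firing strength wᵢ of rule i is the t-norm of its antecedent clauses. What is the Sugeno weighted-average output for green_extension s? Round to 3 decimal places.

16.232

R1 (z=23.0): short=0.24, ¬some=1−0.42=0.58; AND[a·b] → w = 0.1392
R2 (z=3.0): many=0.94, medium=0.81; AND[a·b] → w = 0.7614
R3 (z=27.2): medium=0.81, none=0.71; AND[a·b] → w = 0.5751
R4 (z=29.0): short=0.24, many=0.94; AND[a·b] → w = 0.2256
R5 (z=16.0): short=0.24 → w = 0.2400
Weighted average = (0.1392·23.0 + 0.7614·3.0 + 0.5751·27.2 + 0.2256·29.0 + 0.2400·16.0) / (0.1392 + 0.7614 + 0.5751 + 0.2256 + 0.2400)
  = 31.5109 / 1.9413 = 16.232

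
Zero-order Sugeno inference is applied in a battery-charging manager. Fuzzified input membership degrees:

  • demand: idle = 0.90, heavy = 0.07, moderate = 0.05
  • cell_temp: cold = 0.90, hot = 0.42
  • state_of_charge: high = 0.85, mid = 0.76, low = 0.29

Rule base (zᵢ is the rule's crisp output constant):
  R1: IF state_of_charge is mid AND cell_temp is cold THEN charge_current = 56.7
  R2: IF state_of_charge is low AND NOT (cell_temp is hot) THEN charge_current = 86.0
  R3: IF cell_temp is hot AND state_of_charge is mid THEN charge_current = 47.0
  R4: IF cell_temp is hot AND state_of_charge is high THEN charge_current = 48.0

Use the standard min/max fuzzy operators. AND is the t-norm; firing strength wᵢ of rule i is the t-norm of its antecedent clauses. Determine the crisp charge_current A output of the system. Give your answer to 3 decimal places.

R1 (z=56.7): mid=0.76, cold=0.90; AND[min(a, b)] → w = 0.76
R2 (z=86.0): low=0.29, ¬hot=1−0.42=0.58; AND[min(a, b)] → w = 0.29
R3 (z=47.0): hot=0.42, mid=0.76; AND[min(a, b)] → w = 0.42
R4 (z=48.0): hot=0.42, high=0.85; AND[min(a, b)] → w = 0.42
Weighted average = (0.76·56.7 + 0.29·86.0 + 0.42·47.0 + 0.42·48.0) / (0.76 + 0.29 + 0.42 + 0.42)
  = 107.9320 / 1.8900 = 57.107

57.107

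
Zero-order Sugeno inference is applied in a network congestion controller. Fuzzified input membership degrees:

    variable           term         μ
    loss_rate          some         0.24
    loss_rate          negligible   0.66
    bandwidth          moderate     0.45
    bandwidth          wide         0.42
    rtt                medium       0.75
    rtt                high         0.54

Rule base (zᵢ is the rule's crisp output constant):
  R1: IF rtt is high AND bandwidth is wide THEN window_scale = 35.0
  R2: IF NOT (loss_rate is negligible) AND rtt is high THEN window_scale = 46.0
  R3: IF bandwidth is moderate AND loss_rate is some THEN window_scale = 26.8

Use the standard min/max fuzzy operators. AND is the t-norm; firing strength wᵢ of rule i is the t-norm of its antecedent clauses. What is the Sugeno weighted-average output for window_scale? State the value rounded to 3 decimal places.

36.772

R1 (z=35.0): high=0.54, wide=0.42; AND[min(a, b)] → w = 0.42
R2 (z=46.0): ¬negligible=1−0.66=0.34, high=0.54; AND[min(a, b)] → w = 0.34
R3 (z=26.8): moderate=0.45, some=0.24; AND[min(a, b)] → w = 0.24
Weighted average = (0.42·35.0 + 0.34·46.0 + 0.24·26.8) / (0.42 + 0.34 + 0.24)
  = 36.7720 / 1.0000 = 36.772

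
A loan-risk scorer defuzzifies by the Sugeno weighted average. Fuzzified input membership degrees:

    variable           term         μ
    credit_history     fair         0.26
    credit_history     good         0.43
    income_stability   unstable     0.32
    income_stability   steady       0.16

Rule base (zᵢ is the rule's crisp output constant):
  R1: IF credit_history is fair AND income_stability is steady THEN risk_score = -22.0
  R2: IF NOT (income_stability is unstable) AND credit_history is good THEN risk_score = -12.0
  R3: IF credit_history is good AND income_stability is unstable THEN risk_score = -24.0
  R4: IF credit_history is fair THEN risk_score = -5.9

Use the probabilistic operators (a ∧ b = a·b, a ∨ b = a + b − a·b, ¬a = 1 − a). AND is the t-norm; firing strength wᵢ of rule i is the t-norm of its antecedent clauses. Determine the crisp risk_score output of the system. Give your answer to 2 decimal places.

R1 (z=-22.0): fair=0.26, steady=0.16; AND[a·b] → w = 0.0416
R2 (z=-12.0): ¬unstable=1−0.32=0.68, good=0.43; AND[a·b] → w = 0.2924
R3 (z=-24.0): good=0.43, unstable=0.32; AND[a·b] → w = 0.1376
R4 (z=-5.9): fair=0.26 → w = 0.2600
Weighted average = (0.0416·-22.0 + 0.2924·-12.0 + 0.1376·-24.0 + 0.2600·-5.9) / (0.0416 + 0.2924 + 0.1376 + 0.2600)
  = -9.2604 / 0.7316 = -12.66

-12.66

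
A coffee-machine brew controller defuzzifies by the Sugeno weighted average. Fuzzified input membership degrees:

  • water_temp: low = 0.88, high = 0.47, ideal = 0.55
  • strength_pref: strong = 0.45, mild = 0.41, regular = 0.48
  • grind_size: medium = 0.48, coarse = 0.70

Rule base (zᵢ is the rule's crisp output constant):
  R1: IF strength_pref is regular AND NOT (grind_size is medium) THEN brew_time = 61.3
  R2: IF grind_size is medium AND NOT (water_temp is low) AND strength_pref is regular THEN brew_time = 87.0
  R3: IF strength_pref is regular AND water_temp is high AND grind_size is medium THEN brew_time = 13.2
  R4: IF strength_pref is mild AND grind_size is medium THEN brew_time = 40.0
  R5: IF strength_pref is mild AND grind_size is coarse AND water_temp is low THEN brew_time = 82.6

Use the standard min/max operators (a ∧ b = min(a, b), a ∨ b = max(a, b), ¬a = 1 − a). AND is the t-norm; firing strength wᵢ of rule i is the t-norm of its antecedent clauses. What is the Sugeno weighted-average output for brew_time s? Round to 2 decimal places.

50.97

R1 (z=61.3): regular=0.48, ¬medium=1−0.48=0.52; AND[min(a, b)] → w = 0.48
R2 (z=87.0): medium=0.48, ¬low=1−0.88=0.12, regular=0.48; AND[min(a, b)] → w = 0.12
R3 (z=13.2): regular=0.48, high=0.47, medium=0.48; AND[min(a, b)] → w = 0.47
R4 (z=40.0): mild=0.41, medium=0.48; AND[min(a, b)] → w = 0.41
R5 (z=82.6): mild=0.41, coarse=0.70, low=0.88; AND[min(a, b)] → w = 0.41
Weighted average = (0.48·61.3 + 0.12·87.0 + 0.47·13.2 + 0.41·40.0 + 0.41·82.6) / (0.48 + 0.12 + 0.47 + 0.41 + 0.41)
  = 96.3340 / 1.8900 = 50.97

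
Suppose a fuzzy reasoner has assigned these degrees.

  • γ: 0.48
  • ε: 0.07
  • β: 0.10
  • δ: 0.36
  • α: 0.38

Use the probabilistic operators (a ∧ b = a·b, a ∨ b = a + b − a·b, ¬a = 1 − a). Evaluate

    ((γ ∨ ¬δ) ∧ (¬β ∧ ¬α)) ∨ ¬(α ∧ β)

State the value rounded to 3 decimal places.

0.979

¬δ = 1 − 0.3600 = 0.6400
γ ∨ ¬δ = a + b − a·b on (0.4800, 0.6400) = 0.8128
¬β = 1 − 0.1000 = 0.9000
¬α = 1 − 0.3800 = 0.6200
¬β ∧ ¬α = a·b on (0.9000, 0.6200) = 0.5580
(γ ∨ ¬δ) ∧ (¬β ∧ ¬α) = a·b on (0.8128, 0.5580) = 0.4535
α ∧ β = a·b on (0.3800, 0.1000) = 0.0380
¬(α ∧ β) = 1 − 0.0380 = 0.9620
((γ ∨ ¬δ) ∧ (¬β ∧ ¬α)) ∨ ¬(α ∧ β) = a + b − a·b on (0.4535, 0.9620) = 0.9792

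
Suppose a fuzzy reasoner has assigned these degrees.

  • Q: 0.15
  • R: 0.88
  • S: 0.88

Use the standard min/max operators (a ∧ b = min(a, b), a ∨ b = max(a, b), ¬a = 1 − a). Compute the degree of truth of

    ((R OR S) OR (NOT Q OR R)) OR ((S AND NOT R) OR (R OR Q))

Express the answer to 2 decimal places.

0.88

R OR S = max(a, b) on (0.88, 0.88) = 0.88
NOT Q = 1 − 0.15 = 0.85
NOT Q OR R = max(a, b) on (0.85, 0.88) = 0.88
(R OR S) OR (NOT Q OR R) = max(a, b) on (0.88, 0.88) = 0.88
NOT R = 1 − 0.88 = 0.12
S AND NOT R = min(a, b) on (0.88, 0.12) = 0.12
R OR Q = max(a, b) on (0.88, 0.15) = 0.88
(S AND NOT R) OR (R OR Q) = max(a, b) on (0.12, 0.88) = 0.88
((R OR S) OR (NOT Q OR R)) OR ((S AND NOT R) OR (R OR Q)) = max(a, b) on (0.88, 0.88) = 0.88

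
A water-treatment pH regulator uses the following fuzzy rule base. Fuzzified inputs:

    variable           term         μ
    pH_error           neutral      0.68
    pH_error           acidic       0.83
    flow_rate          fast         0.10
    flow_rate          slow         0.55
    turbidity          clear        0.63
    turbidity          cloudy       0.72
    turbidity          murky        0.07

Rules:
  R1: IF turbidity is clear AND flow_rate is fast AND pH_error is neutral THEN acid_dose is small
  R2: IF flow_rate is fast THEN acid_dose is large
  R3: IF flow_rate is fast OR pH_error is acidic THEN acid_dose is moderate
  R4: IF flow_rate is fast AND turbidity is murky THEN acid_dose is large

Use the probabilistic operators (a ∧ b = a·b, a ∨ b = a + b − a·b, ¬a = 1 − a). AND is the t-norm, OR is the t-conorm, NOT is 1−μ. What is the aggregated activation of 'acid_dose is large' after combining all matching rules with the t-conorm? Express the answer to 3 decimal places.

0.106

R1: clear=0.63, fast=0.10, neutral=0.68; AND[a·b] → w = 0.0428
R2: fast=0.10 → w = 0.1000
R3: fast=0.10, acidic=0.83; OR[a + b − a·b] → w = 0.8470
R4: fast=0.10, murky=0.07; AND[a·b] → w = 0.0070
Rules with consequent 'large': {R2, R4} → strengths 0.1000, 0.0070
Aggregate via t-conorm [a + b − a·b]: 0.1063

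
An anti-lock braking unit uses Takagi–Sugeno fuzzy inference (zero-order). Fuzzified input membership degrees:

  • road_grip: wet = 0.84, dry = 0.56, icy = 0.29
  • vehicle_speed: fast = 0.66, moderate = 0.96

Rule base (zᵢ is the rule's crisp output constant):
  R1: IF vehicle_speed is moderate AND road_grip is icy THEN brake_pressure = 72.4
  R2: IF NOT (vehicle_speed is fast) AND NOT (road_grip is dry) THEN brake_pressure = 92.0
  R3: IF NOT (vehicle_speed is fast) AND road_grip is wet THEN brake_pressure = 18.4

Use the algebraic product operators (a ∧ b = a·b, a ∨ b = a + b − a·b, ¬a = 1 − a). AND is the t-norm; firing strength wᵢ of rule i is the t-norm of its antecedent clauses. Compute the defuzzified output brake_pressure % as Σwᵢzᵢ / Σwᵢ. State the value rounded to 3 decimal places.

54.897

R1 (z=72.4): moderate=0.96, icy=0.29; AND[a·b] → w = 0.2784
R2 (z=92.0): ¬fast=1−0.66=0.34, ¬dry=1−0.56=0.44; AND[a·b] → w = 0.1496
R3 (z=18.4): ¬fast=1−0.66=0.34, wet=0.84; AND[a·b] → w = 0.2856
Weighted average = (0.2784·72.4 + 0.1496·92.0 + 0.2856·18.4) / (0.2784 + 0.1496 + 0.2856)
  = 39.1744 / 0.7136 = 54.897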